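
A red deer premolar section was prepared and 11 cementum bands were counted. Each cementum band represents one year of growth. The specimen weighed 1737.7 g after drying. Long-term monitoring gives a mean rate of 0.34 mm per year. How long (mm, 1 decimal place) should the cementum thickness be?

3.7 mm

The record spans 11 years at 0.34 mm per year.
Length ≈ 0.34 × 11 = 3.7 mm.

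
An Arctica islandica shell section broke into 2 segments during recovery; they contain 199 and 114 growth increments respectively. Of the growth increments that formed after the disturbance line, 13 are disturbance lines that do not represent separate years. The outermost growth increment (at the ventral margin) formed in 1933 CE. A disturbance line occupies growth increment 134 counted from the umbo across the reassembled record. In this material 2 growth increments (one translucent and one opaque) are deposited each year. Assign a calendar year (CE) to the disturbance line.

1850 CE

Total growth increments = 199 + 114 = 313.
313 − 134 = 179 growth increments lie beyond the disturbance line toward the ventral margin.
Removing the 13 false growth increments leaves 179 − 13 = 166 true growth increments beyond the disturbance line.
With 2 growth increments per year, 166 / 2 = 83 years.
Counting back 83 years from 1933 CE places the disturbance line in 1933 − 83 = 1850 CE.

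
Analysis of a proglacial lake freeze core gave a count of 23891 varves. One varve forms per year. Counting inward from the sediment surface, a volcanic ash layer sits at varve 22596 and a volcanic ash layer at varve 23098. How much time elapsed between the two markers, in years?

The two markers are separated by 23098 − 22596 = 502 varves.
That is 502 years at one varve per year.

502 yr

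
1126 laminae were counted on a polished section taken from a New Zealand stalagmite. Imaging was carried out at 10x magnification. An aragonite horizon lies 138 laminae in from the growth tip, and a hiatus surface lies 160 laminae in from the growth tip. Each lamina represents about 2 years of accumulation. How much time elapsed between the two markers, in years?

44 years

Separation: 160 − 138 = 22 laminae.
Multiplying by 2 years per lamina: 22 × 2 = 44 years.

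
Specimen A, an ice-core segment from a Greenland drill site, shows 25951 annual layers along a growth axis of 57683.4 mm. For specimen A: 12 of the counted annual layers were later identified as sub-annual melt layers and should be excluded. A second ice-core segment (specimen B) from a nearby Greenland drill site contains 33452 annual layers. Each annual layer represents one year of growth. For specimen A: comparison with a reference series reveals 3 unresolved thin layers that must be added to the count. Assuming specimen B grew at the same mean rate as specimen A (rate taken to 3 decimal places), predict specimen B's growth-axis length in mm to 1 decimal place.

74397.2 mm

Specimen A: adjusted count: 25951 − 12 + 3 = 25942 annual layers.
A: Extension rate ≈ 57683.4 / 25942 = 2.224 mm/year.
Length of B = 2.224 × 33452 = 74397.2 mm.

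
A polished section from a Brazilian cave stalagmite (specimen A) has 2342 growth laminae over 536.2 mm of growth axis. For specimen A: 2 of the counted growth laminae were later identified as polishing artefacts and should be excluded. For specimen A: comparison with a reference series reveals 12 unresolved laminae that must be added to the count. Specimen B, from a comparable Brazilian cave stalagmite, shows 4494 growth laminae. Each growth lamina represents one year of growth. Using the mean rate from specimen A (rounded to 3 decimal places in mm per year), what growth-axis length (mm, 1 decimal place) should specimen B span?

Specimen A: correcting the raw count gives 2342 − 2 + 12 = 2352 true growth laminae.
A: 536.2 mm over 2352 years gives 536.2 / 2352 ≈ 0.228 mm/yr.
Length of B = 0.228 × 4494 = 1024.6 mm.

1024.6 mm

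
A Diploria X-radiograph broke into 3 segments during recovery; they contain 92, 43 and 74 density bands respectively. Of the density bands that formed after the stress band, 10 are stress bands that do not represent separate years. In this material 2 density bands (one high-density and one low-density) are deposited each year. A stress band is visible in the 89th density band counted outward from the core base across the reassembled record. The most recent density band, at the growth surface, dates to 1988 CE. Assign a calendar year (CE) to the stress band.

Total density bands = 92 + 43 + 74 = 209.
Between density band 89 and the growth surface there are 209 − 89 = 120 density bands.
120 − 10 false = 110 true density bands after the stress band.
Dividing by 2 density bands per year: 110 / 2 = 55 years.
Counting back 55 years from 1988 CE places the stress band in 1988 − 55 = 1933 CE.

1933 CE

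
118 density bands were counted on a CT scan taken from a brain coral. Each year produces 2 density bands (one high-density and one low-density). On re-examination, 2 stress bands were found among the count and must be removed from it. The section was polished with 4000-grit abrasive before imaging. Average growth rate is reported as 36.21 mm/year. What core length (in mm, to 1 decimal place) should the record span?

Correcting the raw count gives 118 − 2 = 116 true density bands.
With 2 density bands per year, 116 / 2 = 58 years.
58 years at 36.21 mm/year gives 36.21 × 58 = 2100.2 mm.

2100.2 mm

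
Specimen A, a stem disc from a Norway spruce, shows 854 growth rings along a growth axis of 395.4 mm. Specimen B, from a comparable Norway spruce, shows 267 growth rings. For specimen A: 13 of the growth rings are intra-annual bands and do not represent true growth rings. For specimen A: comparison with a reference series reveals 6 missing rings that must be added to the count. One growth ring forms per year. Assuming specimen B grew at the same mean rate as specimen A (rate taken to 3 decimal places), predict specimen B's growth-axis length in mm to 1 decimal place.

Specimen A: adjusted count: 854 − 13 + 6 = 847 growth rings.
A: 395.4 mm over 847 years gives 395.4 / 847 ≈ 0.467 mm/year.
B's length ≈ 0.467 × 267 = 124.7 mm.

124.7 mm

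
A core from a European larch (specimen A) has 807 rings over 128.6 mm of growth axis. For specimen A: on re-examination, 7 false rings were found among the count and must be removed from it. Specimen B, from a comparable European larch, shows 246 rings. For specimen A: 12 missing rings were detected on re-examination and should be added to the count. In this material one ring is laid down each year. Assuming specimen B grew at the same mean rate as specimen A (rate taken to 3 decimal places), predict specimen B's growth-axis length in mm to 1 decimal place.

Specimen A: correcting the raw count gives 807 − 7 + 12 = 812 true rings.
A: Mean rate = 128.6 mm / 812 years ≈ 0.158 mm/year.
For B, 0.158 mm/year × 246 years = 38.9 mm.

38.9 mm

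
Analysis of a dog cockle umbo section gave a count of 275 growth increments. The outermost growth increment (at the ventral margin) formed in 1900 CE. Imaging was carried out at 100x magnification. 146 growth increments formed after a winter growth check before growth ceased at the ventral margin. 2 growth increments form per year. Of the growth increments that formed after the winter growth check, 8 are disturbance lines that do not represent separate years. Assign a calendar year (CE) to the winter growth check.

146 growth increments post-date the winter growth check.
146 − 8 false = 138 true growth increments after the winter growth check.
138 growth increments at 2 per year is 138 / 2 = 69 years.
The growth increment at the ventral margin is 1900 CE, so the winter growth check dates to 1900 − 69 = 1831 CE.

1831 CE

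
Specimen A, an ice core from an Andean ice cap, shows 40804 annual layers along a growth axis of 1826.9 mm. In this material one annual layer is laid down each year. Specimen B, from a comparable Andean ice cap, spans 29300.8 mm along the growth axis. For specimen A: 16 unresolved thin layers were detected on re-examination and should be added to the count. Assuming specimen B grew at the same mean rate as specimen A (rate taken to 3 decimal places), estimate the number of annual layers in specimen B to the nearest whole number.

Specimen A: adjusted count: 40804 + 16 = 40820 annual layers.
A: Extension rate ≈ 1826.9 / 40820 = 0.045 mm per year.
Specimen B: 29300.8 mm / 0.045 mm per year = 651128.89 years ≈ 651129 annual layers.

651129 annual layers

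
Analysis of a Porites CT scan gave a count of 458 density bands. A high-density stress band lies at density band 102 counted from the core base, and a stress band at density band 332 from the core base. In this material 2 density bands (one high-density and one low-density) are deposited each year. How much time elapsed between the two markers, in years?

The two markers are separated by 332 − 102 = 230 density bands.
With 2 density bands per year, 230 / 2 = 115 years.

115 years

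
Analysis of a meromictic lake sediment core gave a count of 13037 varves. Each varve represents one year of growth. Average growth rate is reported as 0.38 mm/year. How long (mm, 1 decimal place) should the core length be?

4954.1 mm

13037 years of growth are recorded.
Predicted length = 0.38 mm/year × 13037 years = 4954.1 mm.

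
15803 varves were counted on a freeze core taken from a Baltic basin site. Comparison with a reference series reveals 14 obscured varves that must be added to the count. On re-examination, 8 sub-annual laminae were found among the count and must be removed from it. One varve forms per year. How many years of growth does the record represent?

15809 yr

Correcting the raw count gives 15803 − 8 + 14 = 15809 true varves.
At one varve per year, that is 15809 years.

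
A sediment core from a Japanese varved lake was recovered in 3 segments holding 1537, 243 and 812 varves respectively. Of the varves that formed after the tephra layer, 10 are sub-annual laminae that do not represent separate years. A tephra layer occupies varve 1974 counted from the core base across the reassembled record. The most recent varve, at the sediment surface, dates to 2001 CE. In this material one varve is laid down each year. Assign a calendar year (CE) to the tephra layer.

1393 CE

Total varves = 1537 + 243 + 812 = 2592.
The tephra layer sits at varve 1974 from the core base, so 2592 − 1974 = 618 varves formed after it.
Excluding 10 false varves: 618 − 10 = 608.
Counting back 608 years from 2001 CE places the tephra layer in 2001 − 608 = 1393 CE.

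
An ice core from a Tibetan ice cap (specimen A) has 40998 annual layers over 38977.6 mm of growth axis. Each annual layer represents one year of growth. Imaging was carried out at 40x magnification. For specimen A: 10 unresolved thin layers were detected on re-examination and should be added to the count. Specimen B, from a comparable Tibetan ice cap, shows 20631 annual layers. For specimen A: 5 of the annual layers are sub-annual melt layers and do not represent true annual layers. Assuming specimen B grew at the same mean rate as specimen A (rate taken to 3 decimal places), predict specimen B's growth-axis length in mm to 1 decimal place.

Specimen A: true annual layer count = 40998 − 5 + 10 = 41003.
A: Extension rate ≈ 38977.6 / 41003 = 0.951 mm per year.
B's length ≈ 0.951 × 20631 = 19620.1 mm.

19620.1 mm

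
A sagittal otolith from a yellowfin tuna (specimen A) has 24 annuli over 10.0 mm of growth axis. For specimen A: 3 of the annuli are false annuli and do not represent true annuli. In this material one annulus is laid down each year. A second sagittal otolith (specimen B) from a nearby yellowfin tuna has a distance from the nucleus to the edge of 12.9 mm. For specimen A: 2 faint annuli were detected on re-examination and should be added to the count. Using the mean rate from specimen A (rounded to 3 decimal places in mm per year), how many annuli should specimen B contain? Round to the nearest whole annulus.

30 annuli

Specimen A: true annulus count = 24 − 3 + 2 = 23.
A: 10.0 mm over 23 years gives 10.0 / 23 ≈ 0.435 mm per year.
B spans 12.9 / 0.435 = 29.66 years ≈ 30 annuli.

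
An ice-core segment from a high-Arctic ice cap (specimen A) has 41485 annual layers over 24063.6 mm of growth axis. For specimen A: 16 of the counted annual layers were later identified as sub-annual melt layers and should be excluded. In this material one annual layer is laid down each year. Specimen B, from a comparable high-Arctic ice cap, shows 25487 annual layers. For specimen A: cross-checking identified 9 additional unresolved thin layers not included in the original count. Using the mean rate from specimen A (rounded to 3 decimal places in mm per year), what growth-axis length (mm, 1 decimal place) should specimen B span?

14782.5 mm

Specimen A: adjusted count: 41485 − 16 + 9 = 41478 annual layers.
A: Extension rate ≈ 24063.6 / 41478 = 0.580 mm/yr.
B's length ≈ 0.580 × 25487 = 14782.5 mm.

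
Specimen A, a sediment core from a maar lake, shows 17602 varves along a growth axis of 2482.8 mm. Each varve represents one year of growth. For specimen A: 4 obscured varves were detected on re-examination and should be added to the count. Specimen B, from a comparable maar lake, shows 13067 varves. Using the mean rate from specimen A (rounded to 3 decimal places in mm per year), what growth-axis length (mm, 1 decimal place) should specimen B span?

1842.4 mm

Specimen A: true varve count = 17602 + 4 = 17606.
A: Extension rate ≈ 2482.8 / 17606 = 0.141 mm per year.
B's length ≈ 0.141 × 13067 = 1842.4 mm.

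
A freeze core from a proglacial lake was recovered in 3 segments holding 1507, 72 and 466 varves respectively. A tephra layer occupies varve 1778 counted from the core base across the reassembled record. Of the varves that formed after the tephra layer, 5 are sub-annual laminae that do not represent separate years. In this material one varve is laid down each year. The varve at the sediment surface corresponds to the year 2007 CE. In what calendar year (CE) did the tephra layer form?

Total varves = 1507 + 72 + 466 = 2045.
The tephra layer sits at varve 1778 from the core base, so 2045 − 1778 = 267 varves formed after it.
Excluding 5 false varves: 267 − 5 = 262.
2007 − 262 = 1745 CE.

1745 CE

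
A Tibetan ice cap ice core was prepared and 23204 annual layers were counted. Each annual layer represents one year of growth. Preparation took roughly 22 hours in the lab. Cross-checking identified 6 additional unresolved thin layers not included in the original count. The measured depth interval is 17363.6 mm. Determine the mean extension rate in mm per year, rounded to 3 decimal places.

Correcting the raw count gives 23204 + 6 = 23210 true annual layers.
Mean rate = 17363.6 mm / 23210 years ≈ 0.748 mm per year.

0.748 mm per year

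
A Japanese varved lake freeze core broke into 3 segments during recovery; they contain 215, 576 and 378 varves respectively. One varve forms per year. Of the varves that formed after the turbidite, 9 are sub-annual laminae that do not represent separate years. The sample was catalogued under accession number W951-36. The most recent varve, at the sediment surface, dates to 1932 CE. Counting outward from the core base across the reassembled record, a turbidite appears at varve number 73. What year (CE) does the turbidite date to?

845 CE

Total varves = 215 + 576 + 378 = 1169.
Between varve 73 and the sediment surface there are 1169 − 73 = 1096 varves.
1096 − 9 false = 1087 true varves after the turbidite.
1932 − 1087 = 845 CE.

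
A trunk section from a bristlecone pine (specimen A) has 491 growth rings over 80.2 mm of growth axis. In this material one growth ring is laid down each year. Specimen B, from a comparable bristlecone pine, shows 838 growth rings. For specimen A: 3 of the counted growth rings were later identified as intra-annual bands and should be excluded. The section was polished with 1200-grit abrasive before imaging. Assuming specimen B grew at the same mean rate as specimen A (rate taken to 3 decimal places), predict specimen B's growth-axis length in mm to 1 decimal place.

137.4 mm

Specimen A: adjusted count: 491 − 3 = 488 growth rings.
A: Mean rate = 80.2 mm / 488 years ≈ 0.164 mm/yr.
For B, 0.164 mm/year × 838 years = 137.4 mm.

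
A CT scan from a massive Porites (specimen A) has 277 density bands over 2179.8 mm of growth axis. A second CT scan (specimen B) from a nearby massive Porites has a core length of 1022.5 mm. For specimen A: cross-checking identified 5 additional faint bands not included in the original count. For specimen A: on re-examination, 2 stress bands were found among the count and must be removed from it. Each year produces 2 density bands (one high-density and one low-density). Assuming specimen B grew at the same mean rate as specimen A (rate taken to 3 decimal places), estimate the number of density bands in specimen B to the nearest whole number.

131 density bands

Specimen A: correcting the raw count gives 277 − 2 + 5 = 280 true density bands.
Specimen A: with 2 density bands per year, 280 / 2 = 140 years.
A: Mean rate = 2179.8 mm / 140 years ≈ 15.570 mm/year.
For B, 1022.5 / 15.570 = 65.67 years; at 2 density bands per year that is 65.67 × 2 ≈ 131 density bands.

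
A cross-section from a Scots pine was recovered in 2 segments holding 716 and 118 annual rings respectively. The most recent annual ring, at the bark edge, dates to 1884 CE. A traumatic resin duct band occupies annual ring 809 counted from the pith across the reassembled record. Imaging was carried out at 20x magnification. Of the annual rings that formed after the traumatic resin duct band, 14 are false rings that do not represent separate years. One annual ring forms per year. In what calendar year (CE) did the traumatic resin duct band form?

Total annual rings = 716 + 118 = 834.
834 − 809 = 25 annual rings lie beyond the traumatic resin duct band toward the bark edge.
25 − 14 false = 11 true annual rings after the traumatic resin duct band.
1884 − 11 = 1873 CE.

1873 CE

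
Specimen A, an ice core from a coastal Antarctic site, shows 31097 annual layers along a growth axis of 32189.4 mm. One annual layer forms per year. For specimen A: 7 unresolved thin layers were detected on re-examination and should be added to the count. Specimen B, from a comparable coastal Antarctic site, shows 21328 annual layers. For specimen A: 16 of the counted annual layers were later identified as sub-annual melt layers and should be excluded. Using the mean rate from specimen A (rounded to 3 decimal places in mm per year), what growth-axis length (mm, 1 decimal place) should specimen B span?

22074.5 mm

Specimen A: after corrections the count is 31097 − 16 + 7 = 31088 annual layers.
A: Mean rate = 32189.4 mm / 31088 years ≈ 1.035 mm per year.
Length of B = 1.035 × 21328 = 22074.5 mm.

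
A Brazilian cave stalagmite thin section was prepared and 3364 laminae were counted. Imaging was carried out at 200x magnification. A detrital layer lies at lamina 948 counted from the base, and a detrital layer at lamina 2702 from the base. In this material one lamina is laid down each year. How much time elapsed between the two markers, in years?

1754 years

2702 − 948 = 1754 laminae lie between the two events.
That is 1754 years at one lamina per year.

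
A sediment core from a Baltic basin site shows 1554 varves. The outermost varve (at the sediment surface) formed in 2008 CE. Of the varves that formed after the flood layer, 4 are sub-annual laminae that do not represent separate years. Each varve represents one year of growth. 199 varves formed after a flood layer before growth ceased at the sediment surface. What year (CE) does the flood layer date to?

199 varves post-date the flood layer.
Removing the 4 false varves leaves 199 − 4 = 195 true varves beyond the flood layer.
2008 − 195 = 1813 CE.

1813 CE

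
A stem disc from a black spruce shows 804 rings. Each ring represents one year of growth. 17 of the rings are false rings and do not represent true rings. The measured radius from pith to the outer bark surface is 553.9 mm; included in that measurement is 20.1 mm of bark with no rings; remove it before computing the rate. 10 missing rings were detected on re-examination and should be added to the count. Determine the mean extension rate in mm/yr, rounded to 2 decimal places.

Adjusted count: 804 − 17 + 10 = 797 rings.
Removing the 20.1 mm offcut leaves 553.9 − 20.1 = 533.8 mm.
Extension rate ≈ 533.8 / 797 = 0.67 mm/yr.

0.67 mm/yr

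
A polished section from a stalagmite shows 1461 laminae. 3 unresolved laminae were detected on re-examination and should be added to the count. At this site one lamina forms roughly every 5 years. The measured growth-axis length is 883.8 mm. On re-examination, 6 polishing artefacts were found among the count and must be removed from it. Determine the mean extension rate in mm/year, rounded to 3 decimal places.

0.121 mm/year

Adjusted count: 1461 − 6 + 3 = 1458 laminae.
Multiplying by 5 years per lamina: 1458 × 5 = 7290 years.
Mean rate = 883.8 mm / 7290 years ≈ 0.121 mm/year.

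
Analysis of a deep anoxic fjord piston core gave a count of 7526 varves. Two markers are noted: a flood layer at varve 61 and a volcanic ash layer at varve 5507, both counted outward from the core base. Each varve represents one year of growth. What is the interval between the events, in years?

5446 years

5507 − 61 = 5446 varves lie between the two events.
One varve per year makes the interval 5446 years.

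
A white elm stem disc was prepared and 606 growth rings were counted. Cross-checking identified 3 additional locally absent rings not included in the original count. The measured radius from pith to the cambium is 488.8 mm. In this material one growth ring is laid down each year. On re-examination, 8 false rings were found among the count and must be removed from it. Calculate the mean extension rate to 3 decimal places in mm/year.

0.813 mm/year

True growth ring count = 606 − 8 + 3 = 601.
Mean rate = 488.8 mm / 601 years ≈ 0.813 mm/year.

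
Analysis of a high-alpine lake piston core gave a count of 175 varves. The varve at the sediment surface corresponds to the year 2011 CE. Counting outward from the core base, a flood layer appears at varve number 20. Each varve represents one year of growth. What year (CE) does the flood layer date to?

1856 CE

175 − 20 = 155 varves lie beyond the flood layer toward the sediment surface.
2011 − 155 = 1856 CE.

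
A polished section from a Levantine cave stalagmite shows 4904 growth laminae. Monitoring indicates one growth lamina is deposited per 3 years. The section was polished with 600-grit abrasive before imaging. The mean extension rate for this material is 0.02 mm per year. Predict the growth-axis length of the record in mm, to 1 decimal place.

294.2 mm

At 3 years per growth lamina, 4904 × 3 = 14712 years.
Length ≈ 0.02 × 14712 = 294.2 mm.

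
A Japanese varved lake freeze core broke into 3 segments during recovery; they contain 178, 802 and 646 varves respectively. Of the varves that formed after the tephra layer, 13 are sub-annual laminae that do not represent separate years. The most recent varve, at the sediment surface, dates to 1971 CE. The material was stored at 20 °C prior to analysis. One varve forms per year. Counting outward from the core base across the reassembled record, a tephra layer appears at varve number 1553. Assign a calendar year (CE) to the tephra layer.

1911 CE

Total varves = 178 + 802 + 646 = 1626.
The tephra layer sits at varve 1553 from the core base, so 1626 − 1553 = 73 varves formed after it.
Removing the 13 false varves leaves 73 − 13 = 60 true varves beyond the tephra layer.
The varve at the sediment surface is 1971 CE, so the tephra layer dates to 1971 − 60 = 1911 CE.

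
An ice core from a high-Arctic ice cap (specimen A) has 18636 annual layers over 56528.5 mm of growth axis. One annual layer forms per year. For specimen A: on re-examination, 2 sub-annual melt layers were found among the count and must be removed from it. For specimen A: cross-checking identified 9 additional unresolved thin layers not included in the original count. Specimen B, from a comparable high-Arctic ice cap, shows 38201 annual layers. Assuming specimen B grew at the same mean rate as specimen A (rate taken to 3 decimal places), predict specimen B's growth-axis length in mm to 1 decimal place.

Specimen A: true annual layer count = 18636 − 2 + 9 = 18643.
A: Mean rate = 56528.5 mm / 18643 years ≈ 3.032 mm per year.
For B, 3.032 mm/year × 38201 years = 115825.4 mm.

115825.4 mm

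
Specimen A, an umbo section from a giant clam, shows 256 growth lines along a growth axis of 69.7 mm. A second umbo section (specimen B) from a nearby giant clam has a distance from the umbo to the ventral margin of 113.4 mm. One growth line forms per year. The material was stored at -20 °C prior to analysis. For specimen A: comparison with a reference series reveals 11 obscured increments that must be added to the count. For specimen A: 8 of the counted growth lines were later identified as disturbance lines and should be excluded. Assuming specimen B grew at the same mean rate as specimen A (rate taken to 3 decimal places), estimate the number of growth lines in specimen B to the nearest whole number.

422 growth lines

Specimen A: adjusted count: 256 − 8 + 11 = 259 growth lines.
A: 69.7 mm over 259 years gives 69.7 / 259 ≈ 0.269 mm/yr.
Specimen B: 113.4 mm / 0.269 mm per year = 421.56 years ≈ 422 growth lines.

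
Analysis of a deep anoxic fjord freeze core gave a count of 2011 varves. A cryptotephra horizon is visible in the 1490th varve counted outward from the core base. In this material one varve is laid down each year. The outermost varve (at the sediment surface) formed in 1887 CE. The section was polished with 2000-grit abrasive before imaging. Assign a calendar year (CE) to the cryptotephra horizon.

1366 CE

Between varve 1490 and the sediment surface there are 2011 − 1490 = 521 varves.
The varve at the sediment surface is 1887 CE, so the cryptotephra horizon dates to 1887 − 521 = 1366 CE.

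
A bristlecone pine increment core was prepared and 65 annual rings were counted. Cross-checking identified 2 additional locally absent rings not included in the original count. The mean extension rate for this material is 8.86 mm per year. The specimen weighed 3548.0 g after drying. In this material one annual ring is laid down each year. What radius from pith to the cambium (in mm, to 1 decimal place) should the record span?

Adjusted count: 65 + 2 = 67 annual rings.
67 years at 8.86 mm/year gives 8.86 × 67 = 593.6 mm.

593.6 mm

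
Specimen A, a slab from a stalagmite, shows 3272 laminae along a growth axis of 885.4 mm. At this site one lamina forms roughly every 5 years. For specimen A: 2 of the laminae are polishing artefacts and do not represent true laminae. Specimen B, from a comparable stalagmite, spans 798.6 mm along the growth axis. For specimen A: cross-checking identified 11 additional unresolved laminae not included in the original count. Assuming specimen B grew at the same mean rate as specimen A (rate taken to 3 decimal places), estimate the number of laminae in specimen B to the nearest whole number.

2958 laminae

Specimen A: after corrections the count is 3272 − 2 + 11 = 3281 laminae.
Specimen A: 3281 laminae at 5 years each span 3281 × 5 = 16405 years.
A: 885.4 mm over 16405 years gives 885.4 / 16405 ≈ 0.054 mm/yr.
B spans 798.6 / 0.054 = 14788.89 years; at 5 years per lamina that is 14788.89 / 5 ≈ 2958 laminae.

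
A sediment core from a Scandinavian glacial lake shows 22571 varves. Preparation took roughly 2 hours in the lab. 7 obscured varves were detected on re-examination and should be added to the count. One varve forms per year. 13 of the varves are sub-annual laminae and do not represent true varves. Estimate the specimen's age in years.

22565 yr

After corrections the count is 22571 − 13 + 7 = 22565 varves.
One varve per year makes the duration 22565 years.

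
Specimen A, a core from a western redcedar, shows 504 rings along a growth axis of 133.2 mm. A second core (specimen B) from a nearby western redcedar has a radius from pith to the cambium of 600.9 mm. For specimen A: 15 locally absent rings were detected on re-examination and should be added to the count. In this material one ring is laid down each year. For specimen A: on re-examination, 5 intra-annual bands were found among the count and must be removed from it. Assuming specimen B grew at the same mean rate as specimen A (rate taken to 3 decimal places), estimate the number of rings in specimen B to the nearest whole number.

2320 rings

Specimen A: after corrections the count is 504 − 5 + 15 = 514 rings.
A: Mean rate = 133.2 mm / 514 years ≈ 0.259 mm per year.
For B, 600.9 / 0.259 = 2320.08 years ≈ 2320 rings.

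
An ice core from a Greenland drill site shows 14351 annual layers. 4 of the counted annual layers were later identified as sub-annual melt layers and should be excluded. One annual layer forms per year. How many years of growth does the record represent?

True annual layer count = 14351 − 4 = 14347.
At one annual layer per year, that is 14347 years.

14347 years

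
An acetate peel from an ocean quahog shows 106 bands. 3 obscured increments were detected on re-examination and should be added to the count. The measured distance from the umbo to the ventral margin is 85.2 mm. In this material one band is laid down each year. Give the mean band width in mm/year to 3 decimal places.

Adjusted count: 106 + 3 = 109 bands.
Mean rate = 85.2 mm / 109 years ≈ 0.782 mm/year.

0.782 mm/year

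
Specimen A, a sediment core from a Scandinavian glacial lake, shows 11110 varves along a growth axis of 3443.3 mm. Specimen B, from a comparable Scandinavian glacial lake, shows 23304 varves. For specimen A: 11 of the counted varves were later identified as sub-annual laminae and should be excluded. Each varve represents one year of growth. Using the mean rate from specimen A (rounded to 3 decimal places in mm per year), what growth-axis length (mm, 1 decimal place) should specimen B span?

Specimen A: correcting the raw count gives 11110 − 11 = 11099 true varves.
A: Mean rate = 3443.3 mm / 11099 years ≈ 0.310 mm/yr.
Length of B = 0.310 × 23304 = 7224.2 mm.

7224.2 mm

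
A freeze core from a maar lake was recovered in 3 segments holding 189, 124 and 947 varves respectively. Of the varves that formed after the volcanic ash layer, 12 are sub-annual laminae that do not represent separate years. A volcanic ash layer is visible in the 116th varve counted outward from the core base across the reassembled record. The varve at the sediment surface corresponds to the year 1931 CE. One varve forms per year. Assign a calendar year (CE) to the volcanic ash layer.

Total varves = 189 + 124 + 947 = 1260.
1260 − 116 = 1144 varves lie beyond the volcanic ash layer toward the sediment surface.
Removing the 12 false varves leaves 1144 − 12 = 1132 true varves beyond the volcanic ash layer.
The varve at the sediment surface is 1931 CE, so the volcanic ash layer dates to 1931 − 1132 = 799 CE.

799 CE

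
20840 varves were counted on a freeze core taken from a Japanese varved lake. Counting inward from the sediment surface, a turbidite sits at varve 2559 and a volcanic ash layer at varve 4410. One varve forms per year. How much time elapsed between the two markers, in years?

1851 years

4410 − 2559 = 1851 varves lie between the two events.
At one varve per year, 1851 years elapsed between them.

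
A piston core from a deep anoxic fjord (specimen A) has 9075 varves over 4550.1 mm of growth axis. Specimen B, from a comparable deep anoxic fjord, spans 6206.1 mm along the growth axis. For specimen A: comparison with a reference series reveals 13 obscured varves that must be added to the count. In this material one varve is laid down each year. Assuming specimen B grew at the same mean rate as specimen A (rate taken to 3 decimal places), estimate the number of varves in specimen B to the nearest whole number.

Specimen A: adjusted count: 9075 + 13 = 9088 varves.
A: 4550.1 mm over 9088 years gives 4550.1 / 9088 ≈ 0.501 mm/yr.
For B, 6206.1 / 0.501 = 12387.43 years ≈ 12387 varves.

12387 varves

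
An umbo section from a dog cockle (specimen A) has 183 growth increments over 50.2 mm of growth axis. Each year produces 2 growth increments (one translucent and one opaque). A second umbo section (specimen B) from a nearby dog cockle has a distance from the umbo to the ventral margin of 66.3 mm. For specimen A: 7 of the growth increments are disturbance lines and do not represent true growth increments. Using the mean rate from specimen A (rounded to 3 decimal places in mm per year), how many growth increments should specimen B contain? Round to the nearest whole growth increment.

233 growth increments

Specimen A: after corrections the count is 183 − 7 = 176 growth increments.
Specimen A: 176 growth increments at 2 per year is 176 / 2 = 88 years.
A: Extension rate ≈ 50.2 / 88 = 0.570 mm/yr.
For B, 66.3 / 0.570 = 116.32 years; at 2 growth increments per year that is 116.32 × 2 ≈ 233 growth increments.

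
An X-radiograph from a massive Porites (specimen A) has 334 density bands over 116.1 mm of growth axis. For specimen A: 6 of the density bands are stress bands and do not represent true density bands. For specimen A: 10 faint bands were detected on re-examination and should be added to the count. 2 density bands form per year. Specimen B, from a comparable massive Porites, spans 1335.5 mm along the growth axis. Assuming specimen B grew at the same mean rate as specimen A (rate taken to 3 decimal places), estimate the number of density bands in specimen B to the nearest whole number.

3888 density bands

Specimen A: true density band count = 334 − 6 + 10 = 338.
Specimen A: dividing by 2 density bands per year: 338 / 2 = 169 years.
A: 116.1 mm over 169 years gives 116.1 / 169 ≈ 0.687 mm per year.
For B, 1335.5 / 0.687 = 1943.96 years; at 2 density bands per year that is 1943.96 × 2 ≈ 3888 density bands.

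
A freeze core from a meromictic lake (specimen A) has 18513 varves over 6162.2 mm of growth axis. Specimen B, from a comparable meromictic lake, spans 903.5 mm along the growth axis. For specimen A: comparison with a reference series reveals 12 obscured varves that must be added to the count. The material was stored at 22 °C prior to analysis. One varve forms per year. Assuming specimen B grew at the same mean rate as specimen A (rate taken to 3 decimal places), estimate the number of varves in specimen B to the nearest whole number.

2713 varves

Specimen A: true varve count = 18513 + 12 = 18525.
A: 6162.2 mm over 18525 years gives 6162.2 / 18525 ≈ 0.333 mm/year.
For B, 903.5 / 0.333 = 2713.21 years ≈ 2713 varves.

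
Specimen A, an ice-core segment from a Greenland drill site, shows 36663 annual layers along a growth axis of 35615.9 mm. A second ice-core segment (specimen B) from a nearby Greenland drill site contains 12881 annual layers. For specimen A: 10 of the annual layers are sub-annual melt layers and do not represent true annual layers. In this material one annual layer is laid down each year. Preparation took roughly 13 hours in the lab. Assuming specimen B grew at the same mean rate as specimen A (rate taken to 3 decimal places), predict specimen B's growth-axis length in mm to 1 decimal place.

Specimen A: true annual layer count = 36663 − 10 = 36653.
A: 35615.9 mm over 36653 years gives 35615.9 / 36653 ≈ 0.972 mm per year.
B's length ≈ 0.972 × 12881 = 12520.3 mm.

12520.3 mm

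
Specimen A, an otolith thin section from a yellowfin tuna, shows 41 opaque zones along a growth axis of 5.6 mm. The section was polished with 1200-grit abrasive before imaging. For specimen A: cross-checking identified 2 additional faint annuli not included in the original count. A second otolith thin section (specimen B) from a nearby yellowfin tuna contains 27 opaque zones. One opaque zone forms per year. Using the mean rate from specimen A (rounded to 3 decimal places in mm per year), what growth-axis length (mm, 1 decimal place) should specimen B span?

3.5 mm

Specimen A: true opaque zone count = 41 + 2 = 43.
A: 5.6 mm over 43 years gives 5.6 / 43 ≈ 0.130 mm/year.
For B, 0.130 mm/year × 27 years = 3.5 mm.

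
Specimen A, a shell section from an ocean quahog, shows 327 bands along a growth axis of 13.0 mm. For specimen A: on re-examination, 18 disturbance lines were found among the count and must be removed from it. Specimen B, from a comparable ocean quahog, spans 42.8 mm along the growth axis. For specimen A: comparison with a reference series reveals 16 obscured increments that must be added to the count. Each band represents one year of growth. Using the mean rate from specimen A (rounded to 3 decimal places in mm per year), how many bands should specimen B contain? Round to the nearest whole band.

1070 bands

Specimen A: adjusted count: 327 − 18 + 16 = 325 bands.
A: Mean rate = 13.0 mm / 325 years ≈ 0.040 mm/yr.
B spans 42.8 / 0.040 = 1070.00 years ≈ 1070 bands.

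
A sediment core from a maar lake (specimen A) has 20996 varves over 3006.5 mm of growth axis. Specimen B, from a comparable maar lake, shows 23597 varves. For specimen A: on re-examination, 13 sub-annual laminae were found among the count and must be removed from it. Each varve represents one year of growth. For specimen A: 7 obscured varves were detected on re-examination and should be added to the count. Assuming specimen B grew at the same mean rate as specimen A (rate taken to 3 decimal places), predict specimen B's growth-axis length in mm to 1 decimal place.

3374.4 mm

Specimen A: true varve count = 20996 − 13 + 7 = 20990.
A: 3006.5 mm over 20990 years gives 3006.5 / 20990 ≈ 0.143 mm/yr.
For B, 0.143 mm/year × 23597 years = 3374.4 mm.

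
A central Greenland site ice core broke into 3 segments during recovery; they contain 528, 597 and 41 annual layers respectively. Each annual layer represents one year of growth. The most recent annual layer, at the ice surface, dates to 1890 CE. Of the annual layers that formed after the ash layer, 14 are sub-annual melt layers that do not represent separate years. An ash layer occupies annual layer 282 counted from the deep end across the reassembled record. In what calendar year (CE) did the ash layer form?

1020 CE

Total annual layers = 528 + 597 + 41 = 1166.
The ash layer sits at annual layer 282 from the deep end, so 1166 − 282 = 884 annual layers formed after it.
884 − 14 false = 870 true annual layers after the ash layer.
1890 − 870 = 1020 CE.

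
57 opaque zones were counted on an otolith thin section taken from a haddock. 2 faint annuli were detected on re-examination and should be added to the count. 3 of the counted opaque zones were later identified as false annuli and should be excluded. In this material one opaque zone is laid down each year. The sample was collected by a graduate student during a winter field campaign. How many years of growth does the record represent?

56 years

Adjusted count: 57 − 3 + 2 = 56 opaque zones.
One opaque zone per year makes the duration 56 years.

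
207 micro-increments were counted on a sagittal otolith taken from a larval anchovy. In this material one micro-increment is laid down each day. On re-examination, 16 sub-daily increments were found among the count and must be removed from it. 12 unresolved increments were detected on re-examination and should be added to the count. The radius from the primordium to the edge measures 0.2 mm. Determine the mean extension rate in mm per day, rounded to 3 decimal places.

0.001 mm per day

After corrections the count is 207 − 16 + 12 = 203 micro-increments.
Mean rate = 0.2 mm / 203 days ≈ 0.001 mm per day.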